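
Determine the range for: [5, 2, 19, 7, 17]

17

Step 1: Identify the maximum value: max = 19
Step 2: Identify the minimum value: min = 2
Step 3: Range = max - min = 19 - 2 = 17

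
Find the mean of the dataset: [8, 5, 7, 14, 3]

7.4

Step 1: Sum all values: 8 + 5 + 7 + 14 + 3 = 37
Step 2: Count the number of values: n = 5
Step 3: Mean = sum / n = 37 / 5 = 7.4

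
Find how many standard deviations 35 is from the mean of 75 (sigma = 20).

-2

Step 1: Recall the z-score formula: z = (x - mu) / sigma
Step 2: Substitute values: z = (35 - 75) / 20
Step 3: z = -40 / 20 = -2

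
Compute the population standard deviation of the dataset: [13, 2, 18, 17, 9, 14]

5.398

Step 1: Compute the mean: 12.1667
Step 2: Sum of squared deviations from the mean: 174.8333
Step 3: Population variance = 174.8333 / 6 = 29.1389
Step 4: Standard deviation = sqrt(29.1389) = 5.398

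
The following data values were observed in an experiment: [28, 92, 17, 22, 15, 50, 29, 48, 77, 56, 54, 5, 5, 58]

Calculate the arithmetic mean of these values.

39.7143

Step 1: Sum all values: 28 + 92 + 17 + 22 + 15 + 50 + 29 + 48 + 77 + 56 + 54 + 5 + 5 + 58 = 556
Step 2: Count the number of values: n = 14
Step 3: Mean = sum / n = 556 / 14 = 39.7143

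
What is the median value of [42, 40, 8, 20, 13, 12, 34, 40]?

27

Step 1: Sort the data in ascending order: [8, 12, 13, 20, 34, 40, 40, 42]
Step 2: The number of values is n = 8.
Step 3: Since n is even, the median is the average of positions 4 and 5:
  Median = (20 + 34) / 2 = 27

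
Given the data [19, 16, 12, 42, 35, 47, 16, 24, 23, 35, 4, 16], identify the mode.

16

Step 1: Count the frequency of each value:
  4: appears 1 time(s)
  12: appears 1 time(s)
  16: appears 3 time(s)
  19: appears 1 time(s)
  23: appears 1 time(s)
  24: appears 1 time(s)
  35: appears 2 time(s)
  42: appears 1 time(s)
  47: appears 1 time(s)
Step 2: The value 16 appears most frequently (3 times).
Step 3: Mode = 16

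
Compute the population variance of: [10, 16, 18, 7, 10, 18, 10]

17.3469

Step 1: Compute the mean: (10 + 16 + 18 + 7 + 10 + 18 + 10) / 7 = 12.7143
Step 2: Compute squared deviations from the mean:
  (10 - 12.7143)^2 = 7.3673
  (16 - 12.7143)^2 = 10.7959
  (18 - 12.7143)^2 = 27.9388
  (7 - 12.7143)^2 = 32.6531
  (10 - 12.7143)^2 = 7.3673
  (18 - 12.7143)^2 = 27.9388
  (10 - 12.7143)^2 = 7.3673
Step 3: Sum of squared deviations = 121.4286
Step 4: Population variance = 121.4286 / 7 = 17.3469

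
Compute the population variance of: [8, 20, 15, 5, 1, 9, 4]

37.551

Step 1: Compute the mean: (8 + 20 + 15 + 5 + 1 + 9 + 4) / 7 = 8.8571
Step 2: Compute squared deviations from the mean:
  (8 - 8.8571)^2 = 0.7347
  (20 - 8.8571)^2 = 124.1633
  (15 - 8.8571)^2 = 37.7347
  (5 - 8.8571)^2 = 14.8776
  (1 - 8.8571)^2 = 61.7347
  (9 - 8.8571)^2 = 0.0204
  (4 - 8.8571)^2 = 23.5918
Step 3: Sum of squared deviations = 262.8571
Step 4: Population variance = 262.8571 / 7 = 37.551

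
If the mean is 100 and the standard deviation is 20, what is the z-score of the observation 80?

-1

Step 1: Recall the z-score formula: z = (x - mu) / sigma
Step 2: Substitute values: z = (80 - 100) / 20
Step 3: z = -20 / 20 = -1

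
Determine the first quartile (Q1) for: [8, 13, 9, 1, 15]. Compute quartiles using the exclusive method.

4.5

Step 1: Sort the data: [1, 8, 9, 13, 15]
Step 2: n = 5
Step 3: Using the exclusive quartile method:
  Q1 = 4.5
  Q2 (median) = 9
  Q3 = 14
  IQR = Q3 - Q1 = 14 - 4.5 = 9.5
Step 4: Q1 = 4.5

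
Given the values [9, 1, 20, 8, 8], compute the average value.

9.2

Step 1: Sum all values: 9 + 1 + 20 + 8 + 8 = 46
Step 2: Count the number of values: n = 5
Step 3: Mean = sum / n = 46 / 5 = 9.2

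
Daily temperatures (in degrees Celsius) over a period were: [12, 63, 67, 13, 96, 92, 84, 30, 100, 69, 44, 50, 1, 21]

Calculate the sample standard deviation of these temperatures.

33.6498

Step 1: Compute the mean: 53
Step 2: Sum of squared deviations from the mean: 14720
Step 3: Sample variance = 14720 / 13 = 1132.3077
Step 4: Standard deviation = sqrt(1132.3077) = 33.6498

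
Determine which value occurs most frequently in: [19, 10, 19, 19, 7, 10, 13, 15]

19

Step 1: Count the frequency of each value:
  7: appears 1 time(s)
  10: appears 2 time(s)
  13: appears 1 time(s)
  15: appears 1 time(s)
  19: appears 3 time(s)
Step 2: The value 19 appears most frequently (3 times).
Step 3: Mode = 19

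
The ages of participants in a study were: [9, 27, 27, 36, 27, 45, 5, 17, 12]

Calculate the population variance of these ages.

153.0617

Step 1: Compute the mean: (9 + 27 + 27 + 36 + 27 + 45 + 5 + 17 + 12) / 9 = 22.7778
Step 2: Compute squared deviations from the mean:
  (9 - 22.7778)^2 = 189.8272
  (27 - 22.7778)^2 = 17.8272
  (27 - 22.7778)^2 = 17.8272
  (36 - 22.7778)^2 = 174.8272
  (27 - 22.7778)^2 = 17.8272
  (45 - 22.7778)^2 = 493.8272
  (5 - 22.7778)^2 = 316.0494
  (17 - 22.7778)^2 = 33.3827
  (12 - 22.7778)^2 = 116.1605
Step 3: Sum of squared deviations = 1377.5556
Step 4: Population variance = 1377.5556 / 9 = 153.0617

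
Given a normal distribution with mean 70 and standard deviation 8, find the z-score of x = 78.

1

Step 1: Recall the z-score formula: z = (x - mu) / sigma
Step 2: Substitute values: z = (78 - 70) / 8
Step 3: z = 8 / 8 = 1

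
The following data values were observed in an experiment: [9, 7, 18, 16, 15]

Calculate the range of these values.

11

Step 1: Identify the maximum value: max = 18
Step 2: Identify the minimum value: min = 7
Step 3: Range = max - min = 18 - 7 = 11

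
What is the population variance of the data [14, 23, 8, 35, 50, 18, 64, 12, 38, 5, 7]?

342.8099

Step 1: Compute the mean: (14 + 23 + 8 + 35 + 50 + 18 + 64 + 12 + 38 + 5 + 7) / 11 = 24.9091
Step 2: Compute squared deviations from the mean:
  (14 - 24.9091)^2 = 119.0083
  (23 - 24.9091)^2 = 3.6446
  (8 - 24.9091)^2 = 285.9174
  (35 - 24.9091)^2 = 101.8264
  (50 - 24.9091)^2 = 629.5537
  (18 - 24.9091)^2 = 47.7355
  (64 - 24.9091)^2 = 1528.0992
  (12 - 24.9091)^2 = 166.6446
  (38 - 24.9091)^2 = 171.3719
  (5 - 24.9091)^2 = 396.3719
  (7 - 24.9091)^2 = 320.7355
Step 3: Sum of squared deviations = 3770.9091
Step 4: Population variance = 3770.9091 / 11 = 342.8099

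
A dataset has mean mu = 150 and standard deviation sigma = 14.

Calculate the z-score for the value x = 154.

0.2857

Step 1: Recall the z-score formula: z = (x - mu) / sigma
Step 2: Substitute values: z = (154 - 150) / 14
Step 3: z = 4 / 14 = 0.2857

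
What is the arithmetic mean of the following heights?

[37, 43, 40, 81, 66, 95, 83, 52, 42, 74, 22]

57.7273

Step 1: Sum all values: 37 + 43 + 40 + 81 + 66 + 95 + 83 + 52 + 42 + 74 + 22 = 635
Step 2: Count the number of values: n = 11
Step 3: Mean = sum / n = 635 / 11 = 57.7273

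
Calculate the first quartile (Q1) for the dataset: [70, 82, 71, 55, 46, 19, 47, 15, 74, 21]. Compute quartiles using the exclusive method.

20.5

Step 1: Sort the data: [15, 19, 21, 46, 47, 55, 70, 71, 74, 82]
Step 2: n = 10
Step 3: Using the exclusive quartile method:
  Q1 = 20.5
  Q2 (median) = 51
  Q3 = 71.75
  IQR = Q3 - Q1 = 71.75 - 20.5 = 51.25
Step 4: Q1 = 20.5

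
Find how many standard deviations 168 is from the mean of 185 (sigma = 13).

-1.3077

Step 1: Recall the z-score formula: z = (x - mu) / sigma
Step 2: Substitute values: z = (168 - 185) / 13
Step 3: z = -17 / 13 = -1.3077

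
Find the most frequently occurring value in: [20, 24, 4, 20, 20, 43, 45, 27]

20

Step 1: Count the frequency of each value:
  4: appears 1 time(s)
  20: appears 3 time(s)
  24: appears 1 time(s)
  27: appears 1 time(s)
  43: appears 1 time(s)
  45: appears 1 time(s)
Step 2: The value 20 appears most frequently (3 times).
Step 3: Mode = 20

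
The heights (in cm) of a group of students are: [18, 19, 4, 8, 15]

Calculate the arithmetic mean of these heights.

12.8

Step 1: Sum all values: 18 + 19 + 4 + 8 + 15 = 64
Step 2: Count the number of values: n = 5
Step 3: Mean = sum / n = 64 / 5 = 12.8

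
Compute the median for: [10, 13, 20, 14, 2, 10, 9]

10

Step 1: Sort the data in ascending order: [2, 9, 10, 10, 13, 14, 20]
Step 2: The number of values is n = 7.
Step 3: Since n is odd, the median is the middle value at position 4: 10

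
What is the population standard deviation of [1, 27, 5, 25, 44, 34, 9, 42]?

15.596

Step 1: Compute the mean: 23.375
Step 2: Sum of squared deviations from the mean: 1945.875
Step 3: Population variance = 1945.875 / 8 = 243.2344
Step 4: Standard deviation = sqrt(243.2344) = 15.596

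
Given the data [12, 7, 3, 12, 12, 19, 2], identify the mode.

12

Step 1: Count the frequency of each value:
  2: appears 1 time(s)
  3: appears 1 time(s)
  7: appears 1 time(s)
  12: appears 3 time(s)
  19: appears 1 time(s)
Step 2: The value 12 appears most frequently (3 times).
Step 3: Mode = 12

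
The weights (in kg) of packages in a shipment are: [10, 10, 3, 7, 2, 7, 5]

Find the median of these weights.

7

Step 1: Sort the data in ascending order: [2, 3, 5, 7, 7, 10, 10]
Step 2: The number of values is n = 7.
Step 3: Since n is odd, the median is the middle value at position 4: 7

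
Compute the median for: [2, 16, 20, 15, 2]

15

Step 1: Sort the data in ascending order: [2, 2, 15, 16, 20]
Step 2: The number of values is n = 5.
Step 3: Since n is odd, the median is the middle value at position 3: 15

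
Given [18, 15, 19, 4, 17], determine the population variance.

29.84

Step 1: Compute the mean: (18 + 15 + 19 + 4 + 17) / 5 = 14.6
Step 2: Compute squared deviations from the mean:
  (18 - 14.6)^2 = 11.56
  (15 - 14.6)^2 = 0.16
  (19 - 14.6)^2 = 19.36
  (4 - 14.6)^2 = 112.36
  (17 - 14.6)^2 = 5.76
Step 3: Sum of squared deviations = 149.2
Step 4: Population variance = 149.2 / 5 = 29.84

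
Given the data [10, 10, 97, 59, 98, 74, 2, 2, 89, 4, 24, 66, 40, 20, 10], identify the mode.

10

Step 1: Count the frequency of each value:
  2: appears 2 time(s)
  4: appears 1 time(s)
  10: appears 3 time(s)
  20: appears 1 time(s)
  24: appears 1 time(s)
  40: appears 1 time(s)
  59: appears 1 time(s)
  66: appears 1 time(s)
  74: appears 1 time(s)
  89: appears 1 time(s)
  97: appears 1 time(s)
  98: appears 1 time(s)
Step 2: The value 10 appears most frequently (3 times).
Step 3: Mode = 10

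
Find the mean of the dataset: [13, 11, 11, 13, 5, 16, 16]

12.1429

Step 1: Sum all values: 13 + 11 + 11 + 13 + 5 + 16 + 16 = 85
Step 2: Count the number of values: n = 7
Step 3: Mean = sum / n = 85 / 7 = 12.1429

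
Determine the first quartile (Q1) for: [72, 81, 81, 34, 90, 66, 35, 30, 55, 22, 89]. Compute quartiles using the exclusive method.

34

Step 1: Sort the data: [22, 30, 34, 35, 55, 66, 72, 81, 81, 89, 90]
Step 2: n = 11
Step 3: Using the exclusive quartile method:
  Q1 = 34
  Q2 (median) = 66
  Q3 = 81
  IQR = Q3 - Q1 = 81 - 34 = 47
Step 4: Q1 = 34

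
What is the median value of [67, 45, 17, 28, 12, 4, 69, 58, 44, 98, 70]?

45

Step 1: Sort the data in ascending order: [4, 12, 17, 28, 44, 45, 58, 67, 69, 70, 98]
Step 2: The number of values is n = 11.
Step 3: Since n is odd, the median is the middle value at position 6: 45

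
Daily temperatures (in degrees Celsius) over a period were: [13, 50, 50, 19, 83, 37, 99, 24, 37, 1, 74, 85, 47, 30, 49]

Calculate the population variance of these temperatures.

751.0489

Step 1: Compute the mean: (13 + 50 + 50 + 19 + 83 + 37 + 99 + 24 + 37 + 1 + 74 + 85 + 47 + 30 + 49) / 15 = 46.5333
Step 2: Compute squared deviations from the mean:
  (13 - 46.5333)^2 = 1124.4844
  (50 - 46.5333)^2 = 12.0178
  (50 - 46.5333)^2 = 12.0178
  (19 - 46.5333)^2 = 758.0844
  (83 - 46.5333)^2 = 1329.8178
  (37 - 46.5333)^2 = 90.8844
  (99 - 46.5333)^2 = 2752.7511
  (24 - 46.5333)^2 = 507.7511
  (37 - 46.5333)^2 = 90.8844
  (1 - 46.5333)^2 = 2073.2844
  (74 - 46.5333)^2 = 754.4178
  (85 - 46.5333)^2 = 1479.6844
  (47 - 46.5333)^2 = 0.2178
  (30 - 46.5333)^2 = 273.3511
  (49 - 46.5333)^2 = 6.0844
Step 3: Sum of squared deviations = 11265.7333
Step 4: Population variance = 11265.7333 / 15 = 751.0489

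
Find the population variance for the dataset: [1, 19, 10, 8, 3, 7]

33.3333

Step 1: Compute the mean: (1 + 19 + 10 + 8 + 3 + 7) / 6 = 8
Step 2: Compute squared deviations from the mean:
  (1 - 8)^2 = 49
  (19 - 8)^2 = 121
  (10 - 8)^2 = 4
  (8 - 8)^2 = 0
  (3 - 8)^2 = 25
  (7 - 8)^2 = 1
Step 3: Sum of squared deviations = 200
Step 4: Population variance = 200 / 6 = 33.3333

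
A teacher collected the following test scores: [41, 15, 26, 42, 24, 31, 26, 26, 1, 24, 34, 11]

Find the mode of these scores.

26

Step 1: Count the frequency of each value:
  1: appears 1 time(s)
  11: appears 1 time(s)
  15: appears 1 time(s)
  24: appears 2 time(s)
  26: appears 3 time(s)
  31: appears 1 time(s)
  34: appears 1 time(s)
  41: appears 1 time(s)
  42: appears 1 time(s)
Step 2: The value 26 appears most frequently (3 times).
Step 3: Mode = 26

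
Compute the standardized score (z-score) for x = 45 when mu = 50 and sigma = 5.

-1

Step 1: Recall the z-score formula: z = (x - mu) / sigma
Step 2: Substitute values: z = (45 - 50) / 5
Step 3: z = -5 / 5 = -1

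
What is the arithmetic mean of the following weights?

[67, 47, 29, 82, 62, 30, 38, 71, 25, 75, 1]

47.9091

Step 1: Sum all values: 67 + 47 + 29 + 82 + 62 + 30 + 38 + 71 + 25 + 75 + 1 = 527
Step 2: Count the number of values: n = 11
Step 3: Mean = sum / n = 527 / 11 = 47.9091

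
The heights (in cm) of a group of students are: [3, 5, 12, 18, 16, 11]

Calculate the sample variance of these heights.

34.9667

Step 1: Compute the mean: (3 + 5 + 12 + 18 + 16 + 11) / 6 = 10.8333
Step 2: Compute squared deviations from the mean:
  (3 - 10.8333)^2 = 61.3611
  (5 - 10.8333)^2 = 34.0278
  (12 - 10.8333)^2 = 1.3611
  (18 - 10.8333)^2 = 51.3611
  (16 - 10.8333)^2 = 26.6944
  (11 - 10.8333)^2 = 0.0278
Step 3: Sum of squared deviations = 174.8333
Step 4: Sample variance = 174.8333 / 5 = 34.9667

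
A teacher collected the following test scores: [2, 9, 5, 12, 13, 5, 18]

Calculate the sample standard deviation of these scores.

5.5806

Step 1: Compute the mean: 9.1429
Step 2: Sum of squared deviations from the mean: 186.8571
Step 3: Sample variance = 186.8571 / 6 = 31.1429
Step 4: Standard deviation = sqrt(31.1429) = 5.5806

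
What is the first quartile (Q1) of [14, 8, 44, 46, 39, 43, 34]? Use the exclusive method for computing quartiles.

14

Step 1: Sort the data: [8, 14, 34, 39, 43, 44, 46]
Step 2: n = 7
Step 3: Using the exclusive quartile method:
  Q1 = 14
  Q2 (median) = 39
  Q3 = 44
  IQR = Q3 - Q1 = 44 - 14 = 30
Step 4: Q1 = 14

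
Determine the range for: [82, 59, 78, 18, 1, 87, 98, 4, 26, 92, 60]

97

Step 1: Identify the maximum value: max = 98
Step 2: Identify the minimum value: min = 1
Step 3: Range = max - min = 98 - 1 = 97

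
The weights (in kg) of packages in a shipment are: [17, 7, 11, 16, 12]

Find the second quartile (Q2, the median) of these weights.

12

Step 1: Sort the data: [7, 11, 12, 16, 17]
Step 2: n = 5
Step 3: Q2 is the median. Since n is odd, it is the middle value at position 3: 12
Step 4: Q2 = 12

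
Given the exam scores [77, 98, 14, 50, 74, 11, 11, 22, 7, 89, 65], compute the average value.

47.0909

Step 1: Sum all values: 77 + 98 + 14 + 50 + 74 + 11 + 11 + 22 + 7 + 89 + 65 = 518
Step 2: Count the number of values: n = 11
Step 3: Mean = sum / n = 518 / 11 = 47.0909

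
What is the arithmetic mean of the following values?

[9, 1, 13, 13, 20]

11.2

Step 1: Sum all values: 9 + 1 + 13 + 13 + 20 = 56
Step 2: Count the number of values: n = 5
Step 3: Mean = sum / n = 56 / 5 = 11.2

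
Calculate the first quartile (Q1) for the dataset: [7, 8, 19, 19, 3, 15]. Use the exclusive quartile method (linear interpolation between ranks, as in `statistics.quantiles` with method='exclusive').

6

Step 1: Sort the data: [3, 7, 8, 15, 19, 19]
Step 2: n = 6
Step 3: Using the exclusive quartile method:
  Q1 = 6
  Q2 (median) = 11.5
  Q3 = 19
  IQR = Q3 - Q1 = 19 - 6 = 13
Step 4: Q1 = 6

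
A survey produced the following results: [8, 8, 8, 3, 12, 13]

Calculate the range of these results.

10

Step 1: Identify the maximum value: max = 13
Step 2: Identify the minimum value: min = 3
Step 3: Range = max - min = 13 - 3 = 10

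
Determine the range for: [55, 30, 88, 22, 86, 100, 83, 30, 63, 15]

85

Step 1: Identify the maximum value: max = 100
Step 2: Identify the minimum value: min = 15
Step 3: Range = max - min = 100 - 15 = 85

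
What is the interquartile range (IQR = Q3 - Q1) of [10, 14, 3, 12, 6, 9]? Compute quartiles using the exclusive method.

7.25

Step 1: Sort the data: [3, 6, 9, 10, 12, 14]
Step 2: n = 6
Step 3: Using the exclusive quartile method:
  Q1 = 5.25
  Q2 (median) = 9.5
  Q3 = 12.5
  IQR = Q3 - Q1 = 12.5 - 5.25 = 7.25
Step 4: IQR = 7.25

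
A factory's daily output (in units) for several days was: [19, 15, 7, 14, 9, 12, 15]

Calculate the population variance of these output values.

14

Step 1: Compute the mean: (19 + 15 + 7 + 14 + 9 + 12 + 15) / 7 = 13
Step 2: Compute squared deviations from the mean:
  (19 - 13)^2 = 36
  (15 - 13)^2 = 4
  (7 - 13)^2 = 36
  (14 - 13)^2 = 1
  (9 - 13)^2 = 16
  (12 - 13)^2 = 1
  (15 - 13)^2 = 4
Step 3: Sum of squared deviations = 98
Step 4: Population variance = 98 / 7 = 14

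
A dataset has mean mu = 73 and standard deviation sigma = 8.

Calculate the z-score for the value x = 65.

-1

Step 1: Recall the z-score formula: z = (x - mu) / sigma
Step 2: Substitute values: z = (65 - 73) / 8
Step 3: z = -8 / 8 = -1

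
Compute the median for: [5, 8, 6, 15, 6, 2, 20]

6

Step 1: Sort the data in ascending order: [2, 5, 6, 6, 8, 15, 20]
Step 2: The number of values is n = 7.
Step 3: Since n is odd, the median is the middle value at position 4: 6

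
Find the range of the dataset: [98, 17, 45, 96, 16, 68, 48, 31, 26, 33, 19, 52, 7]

91

Step 1: Identify the maximum value: max = 98
Step 2: Identify the minimum value: min = 7
Step 3: Range = max - min = 98 - 7 = 91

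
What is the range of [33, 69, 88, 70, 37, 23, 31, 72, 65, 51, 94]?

71

Step 1: Identify the maximum value: max = 94
Step 2: Identify the minimum value: min = 23
Step 3: Range = max - min = 94 - 23 = 71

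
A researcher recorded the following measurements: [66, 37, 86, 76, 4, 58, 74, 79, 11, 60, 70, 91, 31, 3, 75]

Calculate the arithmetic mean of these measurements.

54.7333

Step 1: Sum all values: 66 + 37 + 86 + 76 + 4 + 58 + 74 + 79 + 11 + 60 + 70 + 91 + 31 + 3 + 75 = 821
Step 2: Count the number of values: n = 15
Step 3: Mean = sum / n = 821 / 15 = 54.7333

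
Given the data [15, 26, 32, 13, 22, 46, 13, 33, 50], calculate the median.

26

Step 1: Sort the data in ascending order: [13, 13, 15, 22, 26, 32, 33, 46, 50]
Step 2: The number of values is n = 9.
Step 3: Since n is odd, the median is the middle value at position 5: 26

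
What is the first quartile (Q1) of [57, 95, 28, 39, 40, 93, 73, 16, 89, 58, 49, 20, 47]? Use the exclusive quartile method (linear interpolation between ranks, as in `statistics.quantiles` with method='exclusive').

33.5

Step 1: Sort the data: [16, 20, 28, 39, 40, 47, 49, 57, 58, 73, 89, 93, 95]
Step 2: n = 13
Step 3: Using the exclusive quartile method:
  Q1 = 33.5
  Q2 (median) = 49
  Q3 = 81
  IQR = Q3 - Q1 = 81 - 33.5 = 47.5
Step 4: Q1 = 33.5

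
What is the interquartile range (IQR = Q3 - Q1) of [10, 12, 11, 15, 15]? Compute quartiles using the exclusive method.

4.5

Step 1: Sort the data: [10, 11, 12, 15, 15]
Step 2: n = 5
Step 3: Using the exclusive quartile method:
  Q1 = 10.5
  Q2 (median) = 12
  Q3 = 15
  IQR = Q3 - Q1 = 15 - 10.5 = 4.5
Step 4: IQR = 4.5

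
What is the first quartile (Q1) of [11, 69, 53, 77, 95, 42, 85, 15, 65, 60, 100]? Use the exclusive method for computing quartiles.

42

Step 1: Sort the data: [11, 15, 42, 53, 60, 65, 69, 77, 85, 95, 100]
Step 2: n = 11
Step 3: Using the exclusive quartile method:
  Q1 = 42
  Q2 (median) = 65
  Q3 = 85
  IQR = Q3 - Q1 = 85 - 42 = 43
Step 4: Q1 = 42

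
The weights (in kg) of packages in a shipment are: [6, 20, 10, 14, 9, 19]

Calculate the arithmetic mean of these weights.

13

Step 1: Sum all values: 6 + 20 + 10 + 14 + 9 + 19 = 78
Step 2: Count the number of values: n = 6
Step 3: Mean = sum / n = 78 / 6 = 13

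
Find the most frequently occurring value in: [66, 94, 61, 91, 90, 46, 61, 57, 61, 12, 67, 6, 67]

61

Step 1: Count the frequency of each value:
  6: appears 1 time(s)
  12: appears 1 time(s)
  46: appears 1 time(s)
  57: appears 1 time(s)
  61: appears 3 time(s)
  66: appears 1 time(s)
  67: appears 2 time(s)
  90: appears 1 time(s)
  91: appears 1 time(s)
  94: appears 1 time(s)
Step 2: The value 61 appears most frequently (3 times).
Step 3: Mode = 61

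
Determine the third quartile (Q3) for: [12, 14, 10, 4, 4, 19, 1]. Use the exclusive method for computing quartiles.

14

Step 1: Sort the data: [1, 4, 4, 10, 12, 14, 19]
Step 2: n = 7
Step 3: Using the exclusive quartile method:
  Q1 = 4
  Q2 (median) = 10
  Q3 = 14
  IQR = Q3 - Q1 = 14 - 4 = 10
Step 4: Q3 = 14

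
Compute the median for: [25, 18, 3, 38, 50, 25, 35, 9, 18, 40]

25

Step 1: Sort the data in ascending order: [3, 9, 18, 18, 25, 25, 35, 38, 40, 50]
Step 2: The number of values is n = 10.
Step 3: Since n is even, the median is the average of positions 5 and 6:
  Median = (25 + 25) / 2 = 25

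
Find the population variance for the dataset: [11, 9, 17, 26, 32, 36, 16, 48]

161.7344

Step 1: Compute the mean: (11 + 9 + 17 + 26 + 32 + 36 + 16 + 48) / 8 = 24.375
Step 2: Compute squared deviations from the mean:
  (11 - 24.375)^2 = 178.8906
  (9 - 24.375)^2 = 236.3906
  (17 - 24.375)^2 = 54.3906
  (26 - 24.375)^2 = 2.6406
  (32 - 24.375)^2 = 58.1406
  (36 - 24.375)^2 = 135.1406
  (16 - 24.375)^2 = 70.1406
  (48 - 24.375)^2 = 558.1406
Step 3: Sum of squared deviations = 1293.875
Step 4: Population variance = 1293.875 / 8 = 161.7344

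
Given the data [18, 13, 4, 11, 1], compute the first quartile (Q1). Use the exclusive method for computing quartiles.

2.5

Step 1: Sort the data: [1, 4, 11, 13, 18]
Step 2: n = 5
Step 3: Using the exclusive quartile method:
  Q1 = 2.5
  Q2 (median) = 11
  Q3 = 15.5
  IQR = Q3 - Q1 = 15.5 - 2.5 = 13
Step 4: Q1 = 2.5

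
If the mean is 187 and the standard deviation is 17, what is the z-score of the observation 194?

0.4118

Step 1: Recall the z-score formula: z = (x - mu) / sigma
Step 2: Substitute values: z = (194 - 187) / 17
Step 3: z = 7 / 17 = 0.4118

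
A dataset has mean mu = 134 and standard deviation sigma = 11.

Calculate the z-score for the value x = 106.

-2.5455

Step 1: Recall the z-score formula: z = (x - mu) / sigma
Step 2: Substitute values: z = (106 - 134) / 11
Step 3: z = -28 / 11 = -2.5455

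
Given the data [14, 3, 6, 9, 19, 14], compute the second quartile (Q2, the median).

11.5

Step 1: Sort the data: [3, 6, 9, 14, 14, 19]
Step 2: n = 6
Step 3: Q2 is the median. Since n is even, it is the average of the values at positions 3 and 4:
  Q2 = (9 + 14) / 2 = 11.5
Step 4: Q2 = 11.5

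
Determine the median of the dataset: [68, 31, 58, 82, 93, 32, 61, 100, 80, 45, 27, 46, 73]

61

Step 1: Sort the data in ascending order: [27, 31, 32, 45, 46, 58, 61, 68, 73, 80, 82, 93, 100]
Step 2: The number of values is n = 13.
Step 3: Since n is odd, the median is the middle value at position 7: 61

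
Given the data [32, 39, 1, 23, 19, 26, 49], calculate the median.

26

Step 1: Sort the data in ascending order: [1, 19, 23, 26, 32, 39, 49]
Step 2: The number of values is n = 7.
Step 3: Since n is odd, the median is the middle value at position 4: 26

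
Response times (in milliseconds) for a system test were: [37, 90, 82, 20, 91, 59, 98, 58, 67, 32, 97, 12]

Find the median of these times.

63

Step 1: Sort the data in ascending order: [12, 20, 32, 37, 58, 59, 67, 82, 90, 91, 97, 98]
Step 2: The number of values is n = 12.
Step 3: Since n is even, the median is the average of positions 6 and 7:
  Median = (59 + 67) / 2 = 63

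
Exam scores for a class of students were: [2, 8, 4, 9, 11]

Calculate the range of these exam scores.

9

Step 1: Identify the maximum value: max = 11
Step 2: Identify the minimum value: min = 2
Step 3: Range = max - min = 11 - 2 = 9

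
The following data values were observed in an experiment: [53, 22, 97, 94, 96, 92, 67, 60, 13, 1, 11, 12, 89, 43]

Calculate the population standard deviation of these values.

35.1867

Step 1: Compute the mean: 53.5714
Step 2: Sum of squared deviations from the mean: 17333.4286
Step 3: Population variance = 17333.4286 / 14 = 1238.102
Step 4: Standard deviation = sqrt(1238.102) = 35.1867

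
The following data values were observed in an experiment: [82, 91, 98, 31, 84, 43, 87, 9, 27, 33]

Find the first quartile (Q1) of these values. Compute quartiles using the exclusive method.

30

Step 1: Sort the data: [9, 27, 31, 33, 43, 82, 84, 87, 91, 98]
Step 2: n = 10
Step 3: Using the exclusive quartile method:
  Q1 = 30
  Q2 (median) = 62.5
  Q3 = 88
  IQR = Q3 - Q1 = 88 - 30 = 58
Step 4: Q1 = 30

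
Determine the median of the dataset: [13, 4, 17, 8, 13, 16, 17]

13

Step 1: Sort the data in ascending order: [4, 8, 13, 13, 16, 17, 17]
Step 2: The number of values is n = 7.
Step 3: Since n is odd, the median is the middle value at position 4: 13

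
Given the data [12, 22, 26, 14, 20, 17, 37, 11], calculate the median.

18.5

Step 1: Sort the data in ascending order: [11, 12, 14, 17, 20, 22, 26, 37]
Step 2: The number of values is n = 8.
Step 3: Since n is even, the median is the average of positions 4 and 5:
  Median = (17 + 20) / 2 = 18.5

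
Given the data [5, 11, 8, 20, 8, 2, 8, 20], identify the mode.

8

Step 1: Count the frequency of each value:
  2: appears 1 time(s)
  5: appears 1 time(s)
  8: appears 3 time(s)
  11: appears 1 time(s)
  20: appears 2 time(s)
Step 2: The value 8 appears most frequently (3 times).
Step 3: Mode = 8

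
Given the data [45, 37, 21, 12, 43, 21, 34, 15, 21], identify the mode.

21

Step 1: Count the frequency of each value:
  12: appears 1 time(s)
  15: appears 1 time(s)
  21: appears 3 time(s)
  34: appears 1 time(s)
  37: appears 1 time(s)
  43: appears 1 time(s)
  45: appears 1 time(s)
Step 2: The value 21 appears most frequently (3 times).
Step 3: Mode = 21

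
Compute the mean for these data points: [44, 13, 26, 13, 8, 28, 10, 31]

21.625

Step 1: Sum all values: 44 + 13 + 26 + 13 + 8 + 28 + 10 + 31 = 173
Step 2: Count the number of values: n = 8
Step 3: Mean = sum / n = 173 / 8 = 21.625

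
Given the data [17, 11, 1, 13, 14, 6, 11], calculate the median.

11

Step 1: Sort the data in ascending order: [1, 6, 11, 11, 13, 14, 17]
Step 2: The number of values is n = 7.
Step 3: Since n is odd, the median is the middle value at position 4: 11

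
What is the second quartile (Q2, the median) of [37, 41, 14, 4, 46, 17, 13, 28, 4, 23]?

20

Step 1: Sort the data: [4, 4, 13, 14, 17, 23, 28, 37, 41, 46]
Step 2: n = 10
Step 3: Q2 is the median. Since n is even, it is the average of the values at positions 5 and 6:
  Q2 = (17 + 23) / 2 = 20
Step 4: Q2 = 20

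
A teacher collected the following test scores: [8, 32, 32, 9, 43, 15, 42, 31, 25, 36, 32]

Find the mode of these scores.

32

Step 1: Count the frequency of each value:
  8: appears 1 time(s)
  9: appears 1 time(s)
  15: appears 1 time(s)
  25: appears 1 time(s)
  31: appears 1 time(s)
  32: appears 3 time(s)
  36: appears 1 time(s)
  42: appears 1 time(s)
  43: appears 1 time(s)
Step 2: The value 32 appears most frequently (3 times).
Step 3: Mode = 32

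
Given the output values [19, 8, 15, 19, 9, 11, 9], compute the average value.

12.8571

Step 1: Sum all values: 19 + 8 + 15 + 19 + 9 + 11 + 9 = 90
Step 2: Count the number of values: n = 7
Step 3: Mean = sum / n = 90 / 7 = 12.8571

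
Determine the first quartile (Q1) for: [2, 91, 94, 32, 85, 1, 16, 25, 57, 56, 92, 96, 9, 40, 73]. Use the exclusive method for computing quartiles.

16

Step 1: Sort the data: [1, 2, 9, 16, 25, 32, 40, 56, 57, 73, 85, 91, 92, 94, 96]
Step 2: n = 15
Step 3: Using the exclusive quartile method:
  Q1 = 16
  Q2 (median) = 56
  Q3 = 91
  IQR = Q3 - Q1 = 91 - 16 = 75
Step 4: Q1 = 16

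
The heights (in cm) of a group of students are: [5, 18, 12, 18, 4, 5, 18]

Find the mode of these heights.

18

Step 1: Count the frequency of each value:
  4: appears 1 time(s)
  5: appears 2 time(s)
  12: appears 1 time(s)
  18: appears 3 time(s)
Step 2: The value 18 appears most frequently (3 times).
Step 3: Mode = 18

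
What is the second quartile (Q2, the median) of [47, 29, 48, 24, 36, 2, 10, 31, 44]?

31

Step 1: Sort the data: [2, 10, 24, 29, 31, 36, 44, 47, 48]
Step 2: n = 9
Step 3: Q2 is the median. Since n is odd, it is the middle value at position 5: 31
Step 4: Q2 = 31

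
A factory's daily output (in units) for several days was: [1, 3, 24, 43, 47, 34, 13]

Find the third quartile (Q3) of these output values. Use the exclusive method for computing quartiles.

43

Step 1: Sort the data: [1, 3, 13, 24, 34, 43, 47]
Step 2: n = 7
Step 3: Using the exclusive quartile method:
  Q1 = 3
  Q2 (median) = 24
  Q3 = 43
  IQR = Q3 - Q1 = 43 - 3 = 40
Step 4: Q3 = 43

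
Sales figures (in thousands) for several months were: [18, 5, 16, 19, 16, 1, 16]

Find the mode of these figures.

16

Step 1: Count the frequency of each value:
  1: appears 1 time(s)
  5: appears 1 time(s)
  16: appears 3 time(s)
  18: appears 1 time(s)
  19: appears 1 time(s)
Step 2: The value 16 appears most frequently (3 times).
Step 3: Mode = 16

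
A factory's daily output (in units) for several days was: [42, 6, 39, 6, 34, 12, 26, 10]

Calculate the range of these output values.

36

Step 1: Identify the maximum value: max = 42
Step 2: Identify the minimum value: min = 6
Step 3: Range = max - min = 42 - 6 = 36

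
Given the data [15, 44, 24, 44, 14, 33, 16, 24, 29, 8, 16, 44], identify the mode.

44

Step 1: Count the frequency of each value:
  8: appears 1 time(s)
  14: appears 1 time(s)
  15: appears 1 time(s)
  16: appears 2 time(s)
  24: appears 2 time(s)
  29: appears 1 time(s)
  33: appears 1 time(s)
  44: appears 3 time(s)
Step 2: The value 44 appears most frequently (3 times).
Step 3: Mode = 44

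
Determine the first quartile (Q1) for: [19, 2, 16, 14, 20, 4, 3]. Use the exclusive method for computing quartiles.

3

Step 1: Sort the data: [2, 3, 4, 14, 16, 19, 20]
Step 2: n = 7
Step 3: Using the exclusive quartile method:
  Q1 = 3
  Q2 (median) = 14
  Q3 = 19
  IQR = Q3 - Q1 = 19 - 3 = 16
Step 4: Q1 = 3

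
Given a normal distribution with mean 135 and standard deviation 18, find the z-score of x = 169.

1.8889

Step 1: Recall the z-score formula: z = (x - mu) / sigma
Step 2: Substitute values: z = (169 - 135) / 18
Step 3: z = 34 / 18 = 1.8889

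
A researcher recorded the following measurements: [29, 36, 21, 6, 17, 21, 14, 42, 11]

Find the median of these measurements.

21

Step 1: Sort the data in ascending order: [6, 11, 14, 17, 21, 21, 29, 36, 42]
Step 2: The number of values is n = 9.
Step 3: Since n is odd, the median is the middle value at position 5: 21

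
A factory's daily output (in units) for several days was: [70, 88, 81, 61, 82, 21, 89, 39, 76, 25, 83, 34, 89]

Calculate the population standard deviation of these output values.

24.6221

Step 1: Compute the mean: 64.4615
Step 2: Sum of squared deviations from the mean: 7881.2308
Step 3: Population variance = 7881.2308 / 13 = 606.2485
Step 4: Standard deviation = sqrt(606.2485) = 24.6221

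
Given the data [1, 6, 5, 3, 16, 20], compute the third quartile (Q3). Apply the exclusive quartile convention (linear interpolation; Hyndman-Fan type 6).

17

Step 1: Sort the data: [1, 3, 5, 6, 16, 20]
Step 2: n = 6
Step 3: Using the exclusive quartile method:
  Q1 = 2.5
  Q2 (median) = 5.5
  Q3 = 17
  IQR = Q3 - Q1 = 17 - 2.5 = 14.5
Step 4: Q3 = 17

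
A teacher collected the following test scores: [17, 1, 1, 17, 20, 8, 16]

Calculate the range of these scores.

19

Step 1: Identify the maximum value: max = 20
Step 2: Identify the minimum value: min = 1
Step 3: Range = max - min = 20 - 1 = 19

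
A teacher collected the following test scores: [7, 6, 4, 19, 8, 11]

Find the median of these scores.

7.5

Step 1: Sort the data in ascending order: [4, 6, 7, 8, 11, 19]
Step 2: The number of values is n = 6.
Step 3: Since n is even, the median is the average of positions 3 and 4:
  Median = (7 + 8) / 2 = 7.5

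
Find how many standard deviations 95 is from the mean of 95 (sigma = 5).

0

Step 1: Recall the z-score formula: z = (x - mu) / sigma
Step 2: Substitute values: z = (95 - 95) / 5
Step 3: z = 0 / 5 = 0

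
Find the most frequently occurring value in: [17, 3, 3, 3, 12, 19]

3

Step 1: Count the frequency of each value:
  3: appears 3 time(s)
  12: appears 1 time(s)
  17: appears 1 time(s)
  19: appears 1 time(s)
Step 2: The value 3 appears most frequently (3 times).
Step 3: Mode = 3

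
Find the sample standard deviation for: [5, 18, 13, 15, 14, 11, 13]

4.0297

Step 1: Compute the mean: 12.7143
Step 2: Sum of squared deviations from the mean: 97.4286
Step 3: Sample variance = 97.4286 / 6 = 16.2381
Step 4: Standard deviation = sqrt(16.2381) = 4.0297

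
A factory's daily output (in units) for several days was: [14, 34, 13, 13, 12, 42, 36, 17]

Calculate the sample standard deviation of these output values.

12.4664

Step 1: Compute the mean: 22.625
Step 2: Sum of squared deviations from the mean: 1087.875
Step 3: Sample variance = 1087.875 / 7 = 155.4107
Step 4: Standard deviation = sqrt(155.4107) = 12.4664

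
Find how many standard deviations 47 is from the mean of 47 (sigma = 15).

0

Step 1: Recall the z-score formula: z = (x - mu) / sigma
Step 2: Substitute values: z = (47 - 47) / 15
Step 3: z = 0 / 15 = 0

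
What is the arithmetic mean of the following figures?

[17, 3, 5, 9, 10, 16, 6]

9.4286

Step 1: Sum all values: 17 + 3 + 5 + 9 + 10 + 16 + 6 = 66
Step 2: Count the number of values: n = 7
Step 3: Mean = sum / n = 66 / 7 = 9.4286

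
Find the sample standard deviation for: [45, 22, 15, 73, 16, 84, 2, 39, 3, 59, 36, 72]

28.2419

Step 1: Compute the mean: 38.8333
Step 2: Sum of squared deviations from the mean: 8773.6667
Step 3: Sample variance = 8773.6667 / 11 = 797.6061
Step 4: Standard deviation = sqrt(797.6061) = 28.2419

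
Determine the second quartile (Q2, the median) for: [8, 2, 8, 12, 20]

8

Step 1: Sort the data: [2, 8, 8, 12, 20]
Step 2: n = 5
Step 3: Q2 is the median. Since n is odd, it is the middle value at position 3: 8
Step 4: Q2 = 8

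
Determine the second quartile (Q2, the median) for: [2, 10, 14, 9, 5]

9

Step 1: Sort the data: [2, 5, 9, 10, 14]
Step 2: n = 5
Step 3: Q2 is the median. Since n is odd, it is the middle value at position 3: 9
Step 4: Q2 = 9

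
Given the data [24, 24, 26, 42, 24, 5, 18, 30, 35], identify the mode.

24

Step 1: Count the frequency of each value:
  5: appears 1 time(s)
  18: appears 1 time(s)
  24: appears 3 time(s)
  26: appears 1 time(s)
  30: appears 1 time(s)
  35: appears 1 time(s)
  42: appears 1 time(s)
Step 2: The value 24 appears most frequently (3 times).
Step 3: Mode = 24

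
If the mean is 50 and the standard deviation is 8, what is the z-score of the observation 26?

-3

Step 1: Recall the z-score formula: z = (x - mu) / sigma
Step 2: Substitute values: z = (26 - 50) / 8
Step 3: z = -24 / 8 = -3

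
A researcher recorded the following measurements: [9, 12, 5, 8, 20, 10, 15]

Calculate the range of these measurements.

15

Step 1: Identify the maximum value: max = 20
Step 2: Identify the minimum value: min = 5
Step 3: Range = max - min = 20 - 5 = 15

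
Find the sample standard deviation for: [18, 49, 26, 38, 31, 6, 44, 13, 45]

15.2971

Step 1: Compute the mean: 30
Step 2: Sum of squared deviations from the mean: 1872
Step 3: Sample variance = 1872 / 8 = 234
Step 4: Standard deviation = sqrt(234) = 15.2971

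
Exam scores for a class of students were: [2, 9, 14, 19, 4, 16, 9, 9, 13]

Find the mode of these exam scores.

9

Step 1: Count the frequency of each value:
  2: appears 1 time(s)
  4: appears 1 time(s)
  9: appears 3 time(s)
  13: appears 1 time(s)
  14: appears 1 time(s)
  16: appears 1 time(s)
  19: appears 1 time(s)
Step 2: The value 9 appears most frequently (3 times).
Step 3: Mode = 9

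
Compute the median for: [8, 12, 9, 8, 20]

9

Step 1: Sort the data in ascending order: [8, 8, 9, 12, 20]
Step 2: The number of values is n = 5.
Step 3: Since n is odd, the median is the middle value at position 3: 9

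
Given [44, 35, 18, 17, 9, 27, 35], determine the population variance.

131.3878

Step 1: Compute the mean: (44 + 35 + 18 + 17 + 9 + 27 + 35) / 7 = 26.4286
Step 2: Compute squared deviations from the mean:
  (44 - 26.4286)^2 = 308.7551
  (35 - 26.4286)^2 = 73.4694
  (18 - 26.4286)^2 = 71.0408
  (17 - 26.4286)^2 = 88.898
  (9 - 26.4286)^2 = 303.7551
  (27 - 26.4286)^2 = 0.3265
  (35 - 26.4286)^2 = 73.4694
Step 3: Sum of squared deviations = 919.7143
Step 4: Population variance = 919.7143 / 7 = 131.3878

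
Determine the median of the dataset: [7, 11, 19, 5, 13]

11

Step 1: Sort the data in ascending order: [5, 7, 11, 13, 19]
Step 2: The number of values is n = 5.
Step 3: Since n is odd, the median is the middle value at position 3: 11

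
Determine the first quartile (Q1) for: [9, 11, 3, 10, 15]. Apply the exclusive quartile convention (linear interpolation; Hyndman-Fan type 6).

6

Step 1: Sort the data: [3, 9, 10, 11, 15]
Step 2: n = 5
Step 3: Using the exclusive quartile method:
  Q1 = 6
  Q2 (median) = 10
  Q3 = 13
  IQR = Q3 - Q1 = 13 - 6 = 7
Step 4: Q1 = 6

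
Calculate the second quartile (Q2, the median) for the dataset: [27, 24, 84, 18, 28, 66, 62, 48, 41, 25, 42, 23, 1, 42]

34.5

Step 1: Sort the data: [1, 18, 23, 24, 25, 27, 28, 41, 42, 42, 48, 62, 66, 84]
Step 2: n = 14
Step 3: Q2 is the median. Since n is even, it is the average of the values at positions 7 and 8:
  Q2 = (28 + 41) / 2 = 34.5
Step 4: Q2 = 34.5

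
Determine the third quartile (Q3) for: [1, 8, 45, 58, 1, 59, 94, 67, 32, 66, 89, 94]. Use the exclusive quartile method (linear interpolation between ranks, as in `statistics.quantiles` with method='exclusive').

83.5

Step 1: Sort the data: [1, 1, 8, 32, 45, 58, 59, 66, 67, 89, 94, 94]
Step 2: n = 12
Step 3: Using the exclusive quartile method:
  Q1 = 14
  Q2 (median) = 58.5
  Q3 = 83.5
  IQR = Q3 - Q1 = 83.5 - 14 = 69.5
Step 4: Q3 = 83.5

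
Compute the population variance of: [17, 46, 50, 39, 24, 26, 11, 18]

181.6094

Step 1: Compute the mean: (17 + 46 + 50 + 39 + 24 + 26 + 11 + 18) / 8 = 28.875
Step 2: Compute squared deviations from the mean:
  (17 - 28.875)^2 = 141.0156
  (46 - 28.875)^2 = 293.2656
  (50 - 28.875)^2 = 446.2656
  (39 - 28.875)^2 = 102.5156
  (24 - 28.875)^2 = 23.7656
  (26 - 28.875)^2 = 8.2656
  (11 - 28.875)^2 = 319.5156
  (18 - 28.875)^2 = 118.2656
Step 3: Sum of squared deviations = 1452.875
Step 4: Population variance = 1452.875 / 8 = 181.6094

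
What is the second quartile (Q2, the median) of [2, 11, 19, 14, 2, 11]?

11

Step 1: Sort the data: [2, 2, 11, 11, 14, 19]
Step 2: n = 6
Step 3: Q2 is the median. Since n is even, it is the average of the values at positions 3 and 4:
  Q2 = (11 + 11) / 2 = 11
Step 4: Q2 = 11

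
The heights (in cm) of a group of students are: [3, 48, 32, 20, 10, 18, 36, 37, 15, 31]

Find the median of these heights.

25.5

Step 1: Sort the data in ascending order: [3, 10, 15, 18, 20, 31, 32, 36, 37, 48]
Step 2: The number of values is n = 10.
Step 3: Since n is even, the median is the average of positions 5 and 6:
  Median = (20 + 31) / 2 = 25.5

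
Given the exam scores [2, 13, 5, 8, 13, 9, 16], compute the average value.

9.4286

Step 1: Sum all values: 2 + 13 + 5 + 8 + 13 + 9 + 16 = 66
Step 2: Count the number of values: n = 7
Step 3: Mean = sum / n = 66 / 7 = 9.4286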